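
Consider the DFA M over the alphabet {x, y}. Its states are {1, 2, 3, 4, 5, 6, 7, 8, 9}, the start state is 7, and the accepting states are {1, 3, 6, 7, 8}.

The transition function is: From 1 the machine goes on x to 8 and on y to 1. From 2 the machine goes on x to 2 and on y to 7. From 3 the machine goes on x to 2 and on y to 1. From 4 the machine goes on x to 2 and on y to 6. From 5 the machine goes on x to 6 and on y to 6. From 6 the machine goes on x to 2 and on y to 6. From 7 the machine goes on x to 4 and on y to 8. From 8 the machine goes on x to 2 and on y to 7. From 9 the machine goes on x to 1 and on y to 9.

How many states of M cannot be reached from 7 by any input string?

4

BFS from 7 reaches {2, 4, 6, 7, 8}; the 4 state(s) 1, 3, 5, 9 are never visited.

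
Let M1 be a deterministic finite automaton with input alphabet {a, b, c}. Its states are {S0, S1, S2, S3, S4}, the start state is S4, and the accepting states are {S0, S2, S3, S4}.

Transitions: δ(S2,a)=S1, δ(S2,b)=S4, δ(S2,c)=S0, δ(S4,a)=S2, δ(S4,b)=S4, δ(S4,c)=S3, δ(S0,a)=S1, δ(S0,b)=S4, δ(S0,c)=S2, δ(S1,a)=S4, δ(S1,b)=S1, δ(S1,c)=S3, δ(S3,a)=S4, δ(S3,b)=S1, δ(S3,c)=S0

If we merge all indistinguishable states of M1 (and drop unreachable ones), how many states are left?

All states are reachable from the start state.
Start with accepting vs non-accepting: {S0,S2,S3,S4} | {S1}.
Refine {S0,S2,S3,S4} on symbol a: members go to different blocks, giving {S0,S2} and {S3,S4}.
Split {S3,S4} by δ(·,a) → {S3} and {S4}.
No further refinement is possible. Final partition (4 blocks): {S0,S2} | {S1} | {S3} | {S4}.

4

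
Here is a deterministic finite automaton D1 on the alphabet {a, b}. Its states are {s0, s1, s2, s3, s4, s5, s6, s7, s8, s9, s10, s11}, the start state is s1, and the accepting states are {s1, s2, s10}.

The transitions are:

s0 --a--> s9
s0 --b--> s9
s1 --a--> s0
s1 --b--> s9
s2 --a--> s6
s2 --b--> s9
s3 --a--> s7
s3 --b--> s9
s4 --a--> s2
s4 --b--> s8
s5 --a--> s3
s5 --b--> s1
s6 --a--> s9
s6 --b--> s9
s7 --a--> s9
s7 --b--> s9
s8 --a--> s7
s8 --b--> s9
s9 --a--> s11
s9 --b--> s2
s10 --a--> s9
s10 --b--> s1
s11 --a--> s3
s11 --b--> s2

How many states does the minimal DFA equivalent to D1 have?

First remove the unreachable states {s4,s5,s8,s10}; 8 states remain.
P0 = {s1,s2} | {s0,s3,s6,s7,s9,s11}.
On input b, block {s0,s3,s6,s7,s9,s11} splits into {s0,s3,s6,s7} and {s9,s11}.
Split {s0,s3,s6,s7} by δ(·,a) → {s0,s6,s7} and {s3}.
Refine {s9,s11} on symbol a: members go to different blocks, giving {s9} and {s11}.
Stable partition: {s1,s2} | {s0,s6,s7} | {s9} | {s3} | {s11} — 5 equivalence classes.

5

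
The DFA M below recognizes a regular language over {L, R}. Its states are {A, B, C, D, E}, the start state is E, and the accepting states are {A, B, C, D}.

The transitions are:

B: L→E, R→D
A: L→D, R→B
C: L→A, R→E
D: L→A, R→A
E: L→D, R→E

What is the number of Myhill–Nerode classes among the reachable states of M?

4

First remove the unreachable states {C}; 4 states remain.
P0 = {A,B,D} | {E}.
Refine {A,B,D} on symbol L: members go to different blocks, giving {A,D} and {B}.
Refine {A,D} on symbol R: members go to different blocks, giving {A} and {D}.
The partition is now stable with 4 blocks: {A} | {E} | {B} | {D}.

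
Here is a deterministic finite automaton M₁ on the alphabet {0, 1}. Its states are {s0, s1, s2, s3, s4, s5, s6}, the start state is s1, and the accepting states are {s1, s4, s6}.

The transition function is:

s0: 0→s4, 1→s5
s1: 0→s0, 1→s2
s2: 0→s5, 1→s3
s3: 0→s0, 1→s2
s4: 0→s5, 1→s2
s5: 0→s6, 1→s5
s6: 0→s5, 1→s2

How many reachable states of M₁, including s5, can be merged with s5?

2

Every state is reachable, so we keep all 7.
Initial partition by acceptance: {s1,s4,s6} | {s0,s2,s3,s5}.
On input 0, block {s0,s2,s3,s5} splits into {s0,s5} and {s2,s3}.
The partition is now stable with 3 blocks: {s1,s4,s6} | {s0,s5} | {s2,s3}.
State s5 belongs to the block {s0,s5}, which has 2 states.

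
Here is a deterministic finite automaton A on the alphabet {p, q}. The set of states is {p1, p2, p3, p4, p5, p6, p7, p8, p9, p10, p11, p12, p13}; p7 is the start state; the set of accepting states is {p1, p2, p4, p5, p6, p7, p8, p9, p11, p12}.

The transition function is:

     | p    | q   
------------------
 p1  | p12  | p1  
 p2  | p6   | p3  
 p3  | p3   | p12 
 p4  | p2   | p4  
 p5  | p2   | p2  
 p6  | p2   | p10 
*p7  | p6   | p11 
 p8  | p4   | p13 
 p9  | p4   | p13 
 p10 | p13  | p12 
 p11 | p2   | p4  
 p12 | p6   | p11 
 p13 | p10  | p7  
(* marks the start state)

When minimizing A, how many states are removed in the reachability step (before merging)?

4

No path from p7 leads to p1, p5, p8, p9; the other 9 states are all reachable.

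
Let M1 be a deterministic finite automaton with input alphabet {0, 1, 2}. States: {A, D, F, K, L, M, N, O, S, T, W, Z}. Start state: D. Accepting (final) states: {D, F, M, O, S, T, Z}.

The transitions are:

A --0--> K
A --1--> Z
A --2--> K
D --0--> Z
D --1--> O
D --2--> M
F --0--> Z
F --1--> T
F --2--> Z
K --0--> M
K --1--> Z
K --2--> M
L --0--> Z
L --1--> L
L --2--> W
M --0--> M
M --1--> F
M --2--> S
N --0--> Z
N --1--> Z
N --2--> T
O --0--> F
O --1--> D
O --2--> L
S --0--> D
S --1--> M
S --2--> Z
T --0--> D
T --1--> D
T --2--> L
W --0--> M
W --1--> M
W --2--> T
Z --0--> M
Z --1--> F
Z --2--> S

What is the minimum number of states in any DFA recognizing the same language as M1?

First remove the unreachable states {A,K,N}; 9 states remain.
Start with accepting vs non-accepting: {D,F,M,O,S,T,Z} | {L,W}.
Refine {D,F,M,O,S,T,Z} on symbol 2: members go to different blocks, giving {D,F,M,S,Z} and {O,T}.
Split {D,F,M,S,Z} by δ(·,1) → {M,S,Z} and {D,F}.
Split {M,S,Z} by δ(·,0) → {M,Z} and {S}.
Split {L,W} by δ(·,1) → {W} and {L}.
The partition is now stable with 6 blocks: {M,Z} | {W} | {O,T} | {D,F} | {S} | {L}.

6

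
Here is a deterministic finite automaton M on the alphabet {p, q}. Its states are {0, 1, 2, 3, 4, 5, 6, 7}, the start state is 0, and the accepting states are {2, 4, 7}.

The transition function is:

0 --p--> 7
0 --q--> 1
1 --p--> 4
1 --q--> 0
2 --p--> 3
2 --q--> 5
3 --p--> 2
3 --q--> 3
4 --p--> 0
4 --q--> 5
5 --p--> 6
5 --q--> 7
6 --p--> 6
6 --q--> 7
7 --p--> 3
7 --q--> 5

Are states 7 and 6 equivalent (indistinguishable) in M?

Every state is reachable, so we keep all 8.
Initial partition by acceptance: {2,4,7} | {0,1,3,5,6}.
Refine {0,1,3,5,6} on symbol p: members go to different blocks, giving {0,1,3} and {5,6}.
Stable partition: {2,4,7} | {0,1,3} | {5,6} — 3 equivalence classes.
7 and 6 end up in different blocks, so they are distinguishable. For instance, the string 'ε' is accepted from only 7.

No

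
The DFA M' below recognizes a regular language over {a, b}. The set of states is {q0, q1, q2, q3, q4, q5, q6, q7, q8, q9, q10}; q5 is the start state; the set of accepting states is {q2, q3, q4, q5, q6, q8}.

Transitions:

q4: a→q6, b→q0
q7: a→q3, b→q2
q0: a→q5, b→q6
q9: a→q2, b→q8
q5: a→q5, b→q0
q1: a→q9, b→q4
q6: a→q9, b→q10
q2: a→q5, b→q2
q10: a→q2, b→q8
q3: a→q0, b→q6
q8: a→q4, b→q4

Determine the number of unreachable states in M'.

BFS from q5 reaches {q0, q2, q4, q5, q6, q8, q9, q10}; the 3 state(s) q1, q3, q7 are never visited.

3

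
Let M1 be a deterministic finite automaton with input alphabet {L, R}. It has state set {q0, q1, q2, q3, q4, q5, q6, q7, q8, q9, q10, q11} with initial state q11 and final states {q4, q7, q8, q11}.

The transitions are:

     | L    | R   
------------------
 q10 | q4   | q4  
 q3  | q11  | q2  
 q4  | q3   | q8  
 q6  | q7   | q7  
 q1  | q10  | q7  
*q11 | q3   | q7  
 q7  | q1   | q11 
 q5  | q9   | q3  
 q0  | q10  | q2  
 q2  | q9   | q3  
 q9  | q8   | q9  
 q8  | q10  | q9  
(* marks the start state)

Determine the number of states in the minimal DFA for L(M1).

Reachable states from the start: {q1,q2,q3,q4,q7,q8,q9,q10,q11}. Unreachable: {q0,q5,q6} — drop them.
P0 = {q4,q7,q8,q11} | {q1,q2,q3,q9,q10}.
On input R, block {q4,q7,q8,q11} splits into {q4,q7,q11} and {q8}.
On input R, block {q4,q7,q11} splits into {q7,q11} and {q4}.
Refine {q1,q2,q3,q9,q10} on symbol L: members go to different blocks, giving {q1,q2} and {q3} and {q9} and {q10}.
Split {q7,q11} by δ(·,L) → {q7} and {q11}.
On input L, block {q1,q2} splits into {q1} and {q2}.
The partition is now stable with 9 blocks: {q7} | {q1} | {q8} | {q4} | {q3} | {q9} | {q10} | {q11} | {q2}.

9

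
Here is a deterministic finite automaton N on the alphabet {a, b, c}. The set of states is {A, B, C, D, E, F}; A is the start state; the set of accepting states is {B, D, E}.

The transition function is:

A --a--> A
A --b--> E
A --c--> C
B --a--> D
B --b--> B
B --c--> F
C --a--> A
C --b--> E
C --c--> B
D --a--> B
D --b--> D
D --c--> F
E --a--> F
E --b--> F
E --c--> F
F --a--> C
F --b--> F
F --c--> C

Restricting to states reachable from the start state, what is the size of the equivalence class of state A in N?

1

Initial partition by acceptance: {B,D,E} | {A,C,F}.
On input a, block {B,D,E} splits into {B,D} and {E}.
On input b, block {A,C,F} splits into {A,C} and {F}.
Refine {A,C} on symbol c: members go to different blocks, giving {A} and {C}.
Stable partition: {B,D} | {A} | {E} | {F} | {C} — 5 equivalence classes.
State A belongs to the block {A}, which has 1 states.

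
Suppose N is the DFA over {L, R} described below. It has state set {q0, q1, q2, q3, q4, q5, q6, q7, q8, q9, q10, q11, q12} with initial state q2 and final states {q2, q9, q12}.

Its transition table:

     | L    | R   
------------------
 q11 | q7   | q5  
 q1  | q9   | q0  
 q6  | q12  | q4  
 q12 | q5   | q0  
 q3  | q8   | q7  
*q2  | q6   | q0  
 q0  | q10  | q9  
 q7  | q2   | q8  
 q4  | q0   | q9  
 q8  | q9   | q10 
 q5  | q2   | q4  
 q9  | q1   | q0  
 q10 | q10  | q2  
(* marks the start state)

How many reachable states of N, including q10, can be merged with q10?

3

First remove the unreachable states {q3,q7,q8,q11}; 9 states remain.
Start with accepting vs non-accepting: {q2,q9,q12} | {q0,q1,q4,q5,q6,q10}.
Refine {q0,q1,q4,q5,q6,q10} on symbol L: members go to different blocks, giving {q0,q4,q10} and {q1,q5,q6}.
Stable partition: {q2,q9,q12} | {q0,q4,q10} | {q1,q5,q6} — 3 equivalence classes.
The equivalence class containing q10 is {q0,q4,q10}, of size 3.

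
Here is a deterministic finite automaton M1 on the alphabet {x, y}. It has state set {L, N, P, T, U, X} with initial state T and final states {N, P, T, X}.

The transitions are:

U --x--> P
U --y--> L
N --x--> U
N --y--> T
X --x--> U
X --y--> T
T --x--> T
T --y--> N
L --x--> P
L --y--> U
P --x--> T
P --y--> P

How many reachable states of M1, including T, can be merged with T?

Reachable states from the start: {L,N,P,T,U}. Unreachable: {X} — drop them.
P0 = {N,P,T} | {L,U}.
Refine {N,P,T} on symbol x: members go to different blocks, giving {P,T} and {N}.
Refine {P,T} on symbol y: members go to different blocks, giving {P} and {T}.
Stable partition: {P} | {L,U} | {N} | {T} — 4 equivalence classes.
The equivalence class containing T is {T}, of size 1.

1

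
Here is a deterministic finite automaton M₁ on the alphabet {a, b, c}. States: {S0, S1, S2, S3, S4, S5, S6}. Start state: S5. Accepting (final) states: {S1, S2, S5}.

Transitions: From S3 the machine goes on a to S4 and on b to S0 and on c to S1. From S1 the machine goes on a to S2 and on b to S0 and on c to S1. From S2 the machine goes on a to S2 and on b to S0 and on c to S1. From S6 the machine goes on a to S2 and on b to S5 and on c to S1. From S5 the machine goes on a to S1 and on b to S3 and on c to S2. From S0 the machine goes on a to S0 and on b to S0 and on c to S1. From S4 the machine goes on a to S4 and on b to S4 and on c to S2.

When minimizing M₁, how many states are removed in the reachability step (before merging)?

Starting at S5 and following transitions, the reachable set is {S0, S1, S2, S3, S4, S5}. That leaves S6 unreachable — 1 in total.

1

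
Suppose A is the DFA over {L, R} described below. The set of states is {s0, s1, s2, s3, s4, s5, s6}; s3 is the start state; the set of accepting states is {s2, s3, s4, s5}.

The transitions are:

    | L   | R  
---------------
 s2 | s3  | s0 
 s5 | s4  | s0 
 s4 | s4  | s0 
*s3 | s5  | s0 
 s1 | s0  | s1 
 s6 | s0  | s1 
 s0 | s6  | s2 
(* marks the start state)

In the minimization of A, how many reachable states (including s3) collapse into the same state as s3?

All states are reachable from the start state.
Initial partition by acceptance: {s2,s3,s4,s5} | {s0,s1,s6}.
Split {s0,s1,s6} by δ(·,R) → {s1,s6} and {s0}.
Stable partition: {s2,s3,s4,s5} | {s1,s6} | {s0} — 3 equivalence classes.
State s3 belongs to the block {s2,s3,s4,s5}, which has 4 states.

4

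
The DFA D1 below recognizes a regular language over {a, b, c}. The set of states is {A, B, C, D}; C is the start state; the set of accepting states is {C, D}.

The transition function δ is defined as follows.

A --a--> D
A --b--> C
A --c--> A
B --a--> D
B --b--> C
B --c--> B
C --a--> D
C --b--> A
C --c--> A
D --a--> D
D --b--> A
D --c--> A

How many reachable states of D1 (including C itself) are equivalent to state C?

First remove the unreachable states {B}; 3 states remain.
P0 = {C,D} | {A}.
The partition is now stable with 2 blocks: {C,D} | {A}.
The equivalence class containing C is {C,D}, of size 2.

2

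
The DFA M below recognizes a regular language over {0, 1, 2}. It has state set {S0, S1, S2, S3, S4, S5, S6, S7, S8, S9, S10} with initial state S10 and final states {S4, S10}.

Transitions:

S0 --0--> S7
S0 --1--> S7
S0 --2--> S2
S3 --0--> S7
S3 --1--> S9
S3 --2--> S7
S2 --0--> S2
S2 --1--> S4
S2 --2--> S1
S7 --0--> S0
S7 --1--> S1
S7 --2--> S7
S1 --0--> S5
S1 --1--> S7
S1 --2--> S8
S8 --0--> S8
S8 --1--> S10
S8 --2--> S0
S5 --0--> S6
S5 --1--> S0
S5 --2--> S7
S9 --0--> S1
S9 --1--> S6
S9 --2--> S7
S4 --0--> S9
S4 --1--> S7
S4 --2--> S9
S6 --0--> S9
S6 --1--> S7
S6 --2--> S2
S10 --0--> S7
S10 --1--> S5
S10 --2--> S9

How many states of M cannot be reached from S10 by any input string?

BFS from S10 reaches {S0, S1, S2, S4, S5, S6, S7, S8, S9, S10}; the 1 state(s) S3 are never visited.

1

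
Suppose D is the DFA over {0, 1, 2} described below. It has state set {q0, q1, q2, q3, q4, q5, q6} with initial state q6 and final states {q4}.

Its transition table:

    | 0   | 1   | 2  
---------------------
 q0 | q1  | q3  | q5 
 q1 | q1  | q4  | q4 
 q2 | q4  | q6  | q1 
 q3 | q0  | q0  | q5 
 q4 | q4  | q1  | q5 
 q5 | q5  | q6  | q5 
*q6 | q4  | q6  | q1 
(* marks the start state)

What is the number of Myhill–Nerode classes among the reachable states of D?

4

Reachable states from the start: {q1,q4,q5,q6}. Unreachable: {q0,q2,q3} — drop them.
P0 = {q4} | {q1,q5,q6}.
On input 0, block {q1,q5,q6} splits into {q1,q5} and {q6}.
On input 1, block {q1,q5} splits into {q1} and {q5}.
No further refinement is possible. Final partition (4 blocks): {q4} | {q1} | {q6} | {q5}.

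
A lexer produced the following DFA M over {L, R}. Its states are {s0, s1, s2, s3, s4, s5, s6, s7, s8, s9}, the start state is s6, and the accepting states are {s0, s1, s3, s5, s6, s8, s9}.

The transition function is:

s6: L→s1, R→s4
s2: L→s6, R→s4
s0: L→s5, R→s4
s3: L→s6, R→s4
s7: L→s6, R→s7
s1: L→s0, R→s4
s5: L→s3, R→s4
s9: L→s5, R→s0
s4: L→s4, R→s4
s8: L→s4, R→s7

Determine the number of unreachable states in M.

BFS from s6 reaches {s0, s1, s3, s4, s5, s6}; the 4 state(s) s2, s7, s8, s9 are never visited.

4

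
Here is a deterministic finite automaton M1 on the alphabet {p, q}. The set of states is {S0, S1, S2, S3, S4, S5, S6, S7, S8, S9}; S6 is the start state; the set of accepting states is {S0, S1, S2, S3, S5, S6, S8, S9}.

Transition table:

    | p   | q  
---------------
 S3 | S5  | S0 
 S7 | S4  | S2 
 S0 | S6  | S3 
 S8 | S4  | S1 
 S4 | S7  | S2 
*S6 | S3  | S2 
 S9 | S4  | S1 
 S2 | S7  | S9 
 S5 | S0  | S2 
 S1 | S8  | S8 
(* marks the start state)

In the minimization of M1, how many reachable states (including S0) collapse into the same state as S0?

2

All states are reachable from the start state.
Start with accepting vs non-accepting: {S0,S1,S2,S3,S5,S6,S8,S9} | {S4,S7}.
Refine {S0,S1,S2,S3,S5,S6,S8,S9} on symbol p: members go to different blocks, giving {S0,S1,S3,S5,S6} and {S2,S8,S9}.
Split {S0,S1,S3,S5,S6} by δ(·,p) → {S0,S3,S5,S6} and {S1}.
On input q, block {S0,S3,S5,S6} splits into {S0,S3} and {S5,S6}.
Split {S2,S8,S9} by δ(·,q) → {S8,S9} and {S2}.
The partition is now stable with 6 blocks: {S0,S3} | {S4,S7} | {S8,S9} | {S1} | {S5,S6} | {S2}.
State S0 belongs to the block {S0,S3}, which has 2 states.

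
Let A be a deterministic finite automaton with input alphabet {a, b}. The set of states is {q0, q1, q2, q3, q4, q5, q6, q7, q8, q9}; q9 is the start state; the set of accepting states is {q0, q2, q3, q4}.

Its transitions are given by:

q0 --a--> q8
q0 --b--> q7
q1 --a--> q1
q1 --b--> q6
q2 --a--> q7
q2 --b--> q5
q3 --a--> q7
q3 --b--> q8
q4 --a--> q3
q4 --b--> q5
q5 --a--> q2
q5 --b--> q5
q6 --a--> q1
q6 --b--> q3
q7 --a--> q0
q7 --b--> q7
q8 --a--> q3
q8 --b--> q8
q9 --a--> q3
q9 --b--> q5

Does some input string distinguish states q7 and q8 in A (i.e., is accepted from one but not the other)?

First remove the unreachable states {q1,q4,q6}; 7 states remain.
Initial partition by acceptance: {q0,q2,q3} | {q5,q7,q8,q9}.
The partition is now stable with 2 blocks: {q0,q2,q3} | {q5,q7,q8,q9}.
q7 and q8 lie in the same block of the stable partition, so they are equivalent — no string distinguishes them.

No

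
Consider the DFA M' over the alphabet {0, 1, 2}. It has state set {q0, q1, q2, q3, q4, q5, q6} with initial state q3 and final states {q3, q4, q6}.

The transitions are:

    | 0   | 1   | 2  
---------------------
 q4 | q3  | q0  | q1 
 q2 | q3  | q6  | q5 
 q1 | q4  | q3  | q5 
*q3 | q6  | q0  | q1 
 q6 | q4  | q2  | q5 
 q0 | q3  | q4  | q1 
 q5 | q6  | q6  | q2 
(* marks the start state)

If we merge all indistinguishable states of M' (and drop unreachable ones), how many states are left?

2

Every state is reachable, so we keep all 7.
Initial partition by acceptance: {q3,q4,q6} | {q0,q1,q2,q5}.
The partition is now stable with 2 blocks: {q3,q4,q6} | {q0,q1,q2,q5}.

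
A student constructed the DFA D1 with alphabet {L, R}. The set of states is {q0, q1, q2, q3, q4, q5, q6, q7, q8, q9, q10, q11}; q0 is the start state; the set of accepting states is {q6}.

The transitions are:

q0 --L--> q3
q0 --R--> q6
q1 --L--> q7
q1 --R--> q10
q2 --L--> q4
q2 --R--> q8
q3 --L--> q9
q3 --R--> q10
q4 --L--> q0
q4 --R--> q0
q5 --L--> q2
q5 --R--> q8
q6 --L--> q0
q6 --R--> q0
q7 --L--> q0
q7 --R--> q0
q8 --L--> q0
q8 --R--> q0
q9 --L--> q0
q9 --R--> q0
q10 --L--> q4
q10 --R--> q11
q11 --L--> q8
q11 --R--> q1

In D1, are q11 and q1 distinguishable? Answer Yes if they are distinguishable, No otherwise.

No

States {q2,q5} cannot be reached from the start state, so discard them.
P0 = {q6} | {q0,q1,q3,q4,q7,q8,q9,q10,q11}.
Split {q0,q1,q3,q4,q7,q8,q9,q10,q11} by δ(·,R) → {q1,q3,q4,q7,q8,q9,q10,q11} and {q0}.
Split {q1,q3,q4,q7,q8,q9,q10,q11} by δ(·,L) → {q1,q3,q10,q11} and {q4,q7,q8,q9}.
The partition is now stable with 4 blocks: {q6} | {q1,q3,q10,q11} | {q0} | {q4,q7,q8,q9}.
q11 and q1 lie in the same block of the stable partition, so they are equivalent — no string distinguishes them.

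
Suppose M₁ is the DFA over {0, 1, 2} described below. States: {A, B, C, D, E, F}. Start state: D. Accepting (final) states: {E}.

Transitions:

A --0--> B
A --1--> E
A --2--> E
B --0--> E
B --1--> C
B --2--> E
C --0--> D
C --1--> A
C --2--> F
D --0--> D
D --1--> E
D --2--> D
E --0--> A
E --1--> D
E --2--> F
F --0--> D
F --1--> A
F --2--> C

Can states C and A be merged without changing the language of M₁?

All states are reachable from the start state.
Start with accepting vs non-accepting: {E} | {A,B,C,D,F}.
Refine {A,B,C,D,F} on symbol 0: members go to different blocks, giving {A,C,D,F} and {B}.
Split {A,C,D,F} by δ(·,0) → {C,D,F} and {A}.
Refine {C,D,F} on symbol 1: members go to different blocks, giving {C,F} and {D}.
The partition is now stable with 5 blocks: {E} | {C,F} | {B} | {A} | {D}.
C and A end up in different blocks, so they are distinguishable. For instance, the string '1' is accepted from only A.

No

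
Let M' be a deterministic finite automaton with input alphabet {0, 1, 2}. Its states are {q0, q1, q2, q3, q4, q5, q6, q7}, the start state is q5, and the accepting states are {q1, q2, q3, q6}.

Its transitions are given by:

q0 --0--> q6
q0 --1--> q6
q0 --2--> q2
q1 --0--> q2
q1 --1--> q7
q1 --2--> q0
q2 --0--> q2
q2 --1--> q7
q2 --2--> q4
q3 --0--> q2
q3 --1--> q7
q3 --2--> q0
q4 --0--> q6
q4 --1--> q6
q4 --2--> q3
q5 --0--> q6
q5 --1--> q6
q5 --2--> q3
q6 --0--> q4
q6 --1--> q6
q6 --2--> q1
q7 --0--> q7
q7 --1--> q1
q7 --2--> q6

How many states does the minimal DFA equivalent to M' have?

Start with accepting vs non-accepting: {q1,q2,q3,q6} | {q0,q4,q5,q7}.
On input 0, block {q1,q2,q3,q6} splits into {q1,q2,q3} and {q6}.
Refine {q0,q4,q5,q7} on symbol 0: members go to different blocks, giving {q0,q4,q5} and {q7}.
Stable partition: {q1,q2,q3} | {q0,q4,q5} | {q6} | {q7} — 4 equivalence classes.

4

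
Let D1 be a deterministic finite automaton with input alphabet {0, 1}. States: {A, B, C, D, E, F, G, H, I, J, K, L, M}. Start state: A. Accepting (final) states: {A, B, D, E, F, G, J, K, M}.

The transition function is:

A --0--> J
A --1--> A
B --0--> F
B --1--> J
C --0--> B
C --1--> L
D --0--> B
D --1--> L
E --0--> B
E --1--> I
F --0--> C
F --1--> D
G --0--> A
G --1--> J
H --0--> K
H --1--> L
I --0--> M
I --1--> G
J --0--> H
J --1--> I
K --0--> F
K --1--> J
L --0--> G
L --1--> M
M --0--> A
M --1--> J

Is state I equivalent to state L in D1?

Yes

States {E} cannot be reached from the start state, so discard them.
Start with accepting vs non-accepting: {A,B,D,F,G,J,K,M} | {C,H,I,L}.
On input 0, block {A,B,D,F,G,J,K,M} splits into {A,B,D,G,K,M} and {F,J}.
Split {A,B,D,G,K,M} by δ(·,0) → {A,B,K} and {D,G,M}.
Split {A,B,K} by δ(·,1) → {B,K} and {A}.
On input 0, block {C,H,I,L} splits into {C,H} and {I,L}.
Split {F,J} by δ(·,1) → {F} and {J}.
On input 0, block {D,G,M} splits into {G,M} and {D}.
Stable partition: {B,K} | {C,H} | {F} | {G,M} | {A} | {I,L} | {J} | {D} — 8 equivalence classes.
I and L lie in the same block of the stable partition, so they are equivalent — no string distinguishes them.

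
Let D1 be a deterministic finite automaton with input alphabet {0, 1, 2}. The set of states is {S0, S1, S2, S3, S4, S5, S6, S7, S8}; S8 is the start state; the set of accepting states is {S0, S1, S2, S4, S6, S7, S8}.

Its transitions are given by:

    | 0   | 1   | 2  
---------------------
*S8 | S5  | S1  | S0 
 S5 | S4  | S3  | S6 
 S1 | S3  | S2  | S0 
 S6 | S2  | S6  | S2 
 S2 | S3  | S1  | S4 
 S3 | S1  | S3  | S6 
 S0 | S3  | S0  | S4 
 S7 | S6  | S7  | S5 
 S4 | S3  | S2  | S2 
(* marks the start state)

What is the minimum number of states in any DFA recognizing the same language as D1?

Reachable states from the start: {S0,S1,S2,S3,S4,S5,S6,S8}. Unreachable: {S7} — drop them.
Start with accepting vs non-accepting: {S0,S1,S2,S4,S6,S8} | {S3,S5}.
Refine {S0,S1,S2,S4,S6,S8} on symbol 0: members go to different blocks, giving {S0,S1,S2,S4,S8} and {S6}.
Stable partition: {S0,S1,S2,S4,S8} | {S3,S5} | {S6} — 3 equivalence classes.

3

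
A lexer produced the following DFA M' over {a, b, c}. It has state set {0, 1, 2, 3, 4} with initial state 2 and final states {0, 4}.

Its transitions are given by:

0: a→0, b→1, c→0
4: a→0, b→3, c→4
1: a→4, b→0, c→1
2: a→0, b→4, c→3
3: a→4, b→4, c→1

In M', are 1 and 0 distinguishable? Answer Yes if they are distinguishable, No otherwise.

All states are reachable from the start state.
P0 = {0,4} | {1,2,3}.
The partition is now stable with 2 blocks: {0,4} | {1,2,3}.
1 and 0 end up in different blocks, so they are distinguishable. For instance, the string 'ε' is accepted from only 0.

Yes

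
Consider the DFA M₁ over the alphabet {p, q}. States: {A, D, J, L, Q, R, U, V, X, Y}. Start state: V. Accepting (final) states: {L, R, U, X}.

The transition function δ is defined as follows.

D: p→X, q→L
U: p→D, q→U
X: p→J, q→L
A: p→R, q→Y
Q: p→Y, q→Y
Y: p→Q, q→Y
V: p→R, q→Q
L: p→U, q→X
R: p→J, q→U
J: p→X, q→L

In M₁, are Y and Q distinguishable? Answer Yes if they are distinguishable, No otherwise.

Reachable states from the start: {D,J,L,Q,R,U,V,X,Y}. Unreachable: {A} — drop them.
Initial partition by acceptance: {L,R,U,X} | {D,J,Q,V,Y}.
On input p, block {L,R,U,X} splits into {R,U,X} and {L}.
On input q, block {R,U,X} splits into {R,U} and {X}.
Split {D,J,Q,V,Y} by δ(·,p) → {D,J} and {Q,Y} and {V}.
The partition is now stable with 6 blocks: {R,U} | {D,J} | {L} | {X} | {Q,Y} | {V}.
Y and Q lie in the same block of the stable partition, so they are equivalent — no string distinguishes them.

No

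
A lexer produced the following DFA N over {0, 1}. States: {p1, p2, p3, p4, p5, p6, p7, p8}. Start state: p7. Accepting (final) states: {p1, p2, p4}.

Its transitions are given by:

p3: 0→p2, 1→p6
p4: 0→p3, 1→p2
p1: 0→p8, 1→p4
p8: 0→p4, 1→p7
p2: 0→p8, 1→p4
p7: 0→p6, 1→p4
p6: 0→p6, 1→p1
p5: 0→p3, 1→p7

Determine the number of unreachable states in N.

No path from p7 leads to p5; the other 7 states are all reachable.

1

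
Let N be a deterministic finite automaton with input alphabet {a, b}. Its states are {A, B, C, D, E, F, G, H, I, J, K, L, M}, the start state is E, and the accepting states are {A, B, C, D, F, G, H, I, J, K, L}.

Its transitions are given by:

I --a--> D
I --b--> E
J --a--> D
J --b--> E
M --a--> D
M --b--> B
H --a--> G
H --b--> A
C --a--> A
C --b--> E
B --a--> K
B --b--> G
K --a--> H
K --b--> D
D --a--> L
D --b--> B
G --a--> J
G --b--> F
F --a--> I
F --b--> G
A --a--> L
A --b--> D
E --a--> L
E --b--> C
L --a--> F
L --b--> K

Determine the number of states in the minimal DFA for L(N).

8

Reachable states from the start: {A,B,C,D,E,F,G,H,I,J,K,L}. Unreachable: {M} — drop them.
P0 = {A,B,C,D,F,G,H,I,J,K,L} | {E}.
On input b, block {A,B,C,D,F,G,H,I,J,K,L} splits into {A,B,D,F,G,H,K,L} and {C,I,J}.
Refine {A,B,D,F,G,H,K,L} on symbol a: members go to different blocks, giving {A,B,D,H,K,L} and {F,G}.
Refine {A,B,D,H,K,L} on symbol a: members go to different blocks, giving {A,B,D,K} and {H,L}.
Split {A,B,D,K} by δ(·,a) → {A,D,K} and {B}.
Split {A,D,K} by δ(·,b) → {A,K} and {D}.
On input a, block {C,I,J} splits into {I,J} and {C}.
Stable partition: {A,K} | {E} | {I,J} | {F,G} | {H,L} | {B} | {D} | {C} — 8 equivalence classes.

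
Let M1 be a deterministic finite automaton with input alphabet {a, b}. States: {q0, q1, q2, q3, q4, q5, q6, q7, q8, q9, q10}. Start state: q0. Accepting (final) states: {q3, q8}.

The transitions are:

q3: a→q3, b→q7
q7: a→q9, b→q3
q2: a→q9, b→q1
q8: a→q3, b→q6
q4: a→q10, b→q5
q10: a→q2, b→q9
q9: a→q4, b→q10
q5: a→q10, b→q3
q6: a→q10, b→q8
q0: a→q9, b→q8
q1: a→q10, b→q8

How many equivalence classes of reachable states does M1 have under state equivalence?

4

P0 = {q3,q8} | {q0,q1,q2,q4,q5,q6,q7,q9,q10}.
On input b, block {q0,q1,q2,q4,q5,q6,q7,q9,q10} splits into {q0,q1,q5,q6,q7} and {q2,q4,q9,q10}.
Refine {q2,q4,q9,q10} on symbol b: members go to different blocks, giving {q2,q4} and {q9,q10}.
No further refinement is possible. Final partition (4 blocks): {q3,q8} | {q0,q1,q5,q6,q7} | {q2,q4} | {q9,q10}.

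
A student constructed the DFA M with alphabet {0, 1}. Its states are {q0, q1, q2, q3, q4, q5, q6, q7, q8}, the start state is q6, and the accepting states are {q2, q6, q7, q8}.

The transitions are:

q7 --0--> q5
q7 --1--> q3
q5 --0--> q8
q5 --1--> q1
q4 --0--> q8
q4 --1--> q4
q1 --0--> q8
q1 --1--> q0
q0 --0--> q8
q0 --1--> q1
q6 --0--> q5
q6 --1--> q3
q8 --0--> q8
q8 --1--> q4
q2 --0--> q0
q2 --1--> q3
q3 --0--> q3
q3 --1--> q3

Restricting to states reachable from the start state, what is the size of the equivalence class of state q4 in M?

Reachable states from the start: {q0,q1,q3,q4,q5,q6,q8}. Unreachable: {q2,q7} — drop them.
Initial partition by acceptance: {q6,q8} | {q0,q1,q3,q4,q5}.
Refine {q6,q8} on symbol 0: members go to different blocks, giving {q6} and {q8}.
On input 0, block {q0,q1,q3,q4,q5} splits into {q0,q1,q4,q5} and {q3}.
No further refinement is possible. Final partition (4 blocks): {q6} | {q0,q1,q4,q5} | {q8} | {q3}.
The equivalence class containing q4 is {q0,q1,q4,q5}, of size 4.

4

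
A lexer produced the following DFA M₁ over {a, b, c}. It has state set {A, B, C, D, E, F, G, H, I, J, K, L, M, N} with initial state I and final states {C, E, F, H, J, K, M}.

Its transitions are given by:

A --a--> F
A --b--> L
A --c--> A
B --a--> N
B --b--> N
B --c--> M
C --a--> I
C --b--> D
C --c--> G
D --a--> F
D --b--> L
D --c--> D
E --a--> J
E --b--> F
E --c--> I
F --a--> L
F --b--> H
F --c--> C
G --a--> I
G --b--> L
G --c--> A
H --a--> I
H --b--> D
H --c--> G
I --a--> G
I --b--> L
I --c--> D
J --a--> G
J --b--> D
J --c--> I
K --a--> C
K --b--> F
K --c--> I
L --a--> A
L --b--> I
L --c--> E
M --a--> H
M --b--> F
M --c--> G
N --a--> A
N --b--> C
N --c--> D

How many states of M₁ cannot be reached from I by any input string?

No path from I leads to B, K, M, N; the other 10 states are all reachable.

4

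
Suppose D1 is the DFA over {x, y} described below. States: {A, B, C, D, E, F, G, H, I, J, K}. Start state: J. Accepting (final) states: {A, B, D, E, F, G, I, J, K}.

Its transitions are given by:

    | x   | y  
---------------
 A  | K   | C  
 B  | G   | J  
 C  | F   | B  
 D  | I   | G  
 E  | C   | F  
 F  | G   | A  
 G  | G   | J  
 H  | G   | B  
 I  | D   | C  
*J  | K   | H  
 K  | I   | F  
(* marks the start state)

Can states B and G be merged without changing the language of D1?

Yes

Reachable states from the start: {A,B,C,D,F,G,H,I,J,K}. Unreachable: {E} — drop them.
P0 = {A,B,D,F,G,I,J,K} | {C,H}.
Refine {A,B,D,F,G,I,J,K} on symbol y: members go to different blocks, giving {B,D,F,G,K} and {A,I,J}.
Refine {B,D,F,G,K} on symbol x: members go to different blocks, giving {B,F,G} and {D,K}.
Stable partition: {B,F,G} | {C,H} | {A,I,J} | {D,K} — 4 equivalence classes.
B and G lie in the same block of the stable partition, so they are equivalent — no string distinguishes them.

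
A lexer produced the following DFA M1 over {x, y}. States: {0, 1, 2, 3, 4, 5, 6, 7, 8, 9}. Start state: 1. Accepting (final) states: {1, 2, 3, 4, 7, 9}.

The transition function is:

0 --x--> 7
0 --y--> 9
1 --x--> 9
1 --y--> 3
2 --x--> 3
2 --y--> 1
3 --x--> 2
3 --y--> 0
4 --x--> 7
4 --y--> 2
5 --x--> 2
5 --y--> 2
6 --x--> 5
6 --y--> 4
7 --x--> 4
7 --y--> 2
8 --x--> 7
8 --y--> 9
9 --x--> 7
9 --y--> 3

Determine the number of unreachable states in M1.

3

BFS from 1 reaches {0, 1, 2, 3, 4, 7, 9}; the 3 state(s) 5, 6, 8 are never visited.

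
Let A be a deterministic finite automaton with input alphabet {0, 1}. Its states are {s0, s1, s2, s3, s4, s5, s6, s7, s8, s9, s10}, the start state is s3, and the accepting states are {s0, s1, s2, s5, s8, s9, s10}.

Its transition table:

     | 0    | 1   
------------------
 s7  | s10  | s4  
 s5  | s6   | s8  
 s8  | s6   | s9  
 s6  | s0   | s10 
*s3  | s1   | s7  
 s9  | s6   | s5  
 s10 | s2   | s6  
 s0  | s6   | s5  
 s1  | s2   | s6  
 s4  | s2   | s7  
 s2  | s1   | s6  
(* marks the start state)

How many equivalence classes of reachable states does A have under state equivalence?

4

Start with accepting vs non-accepting: {s0,s1,s2,s5,s8,s9,s10} | {s3,s4,s6,s7}.
Split {s0,s1,s2,s5,s8,s9,s10} by δ(·,0) → {s0,s5,s8,s9} and {s1,s2,s10}.
Refine {s3,s4,s6,s7} on symbol 0: members go to different blocks, giving {s3,s4,s7} and {s6}.
Stable partition: {s0,s5,s8,s9} | {s3,s4,s7} | {s1,s2,s10} | {s6} — 4 equivalence classes.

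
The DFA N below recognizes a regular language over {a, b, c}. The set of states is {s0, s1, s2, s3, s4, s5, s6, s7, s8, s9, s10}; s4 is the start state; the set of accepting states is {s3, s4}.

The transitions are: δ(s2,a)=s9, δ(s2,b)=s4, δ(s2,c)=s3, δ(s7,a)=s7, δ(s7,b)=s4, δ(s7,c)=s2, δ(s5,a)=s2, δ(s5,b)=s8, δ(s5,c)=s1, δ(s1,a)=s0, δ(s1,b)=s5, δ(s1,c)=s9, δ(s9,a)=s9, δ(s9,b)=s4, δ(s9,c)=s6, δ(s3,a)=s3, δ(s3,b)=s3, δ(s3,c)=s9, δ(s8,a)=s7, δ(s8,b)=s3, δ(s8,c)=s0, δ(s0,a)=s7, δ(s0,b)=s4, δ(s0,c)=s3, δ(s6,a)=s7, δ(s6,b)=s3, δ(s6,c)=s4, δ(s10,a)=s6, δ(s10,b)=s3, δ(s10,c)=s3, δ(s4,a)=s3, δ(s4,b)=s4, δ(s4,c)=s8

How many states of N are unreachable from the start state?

3

Starting at s4 and following transitions, the reachable set is {s0, s2, s3, s4, s6, s7, s8, s9}. That leaves s1, s5, s10 unreachable — 3 in total.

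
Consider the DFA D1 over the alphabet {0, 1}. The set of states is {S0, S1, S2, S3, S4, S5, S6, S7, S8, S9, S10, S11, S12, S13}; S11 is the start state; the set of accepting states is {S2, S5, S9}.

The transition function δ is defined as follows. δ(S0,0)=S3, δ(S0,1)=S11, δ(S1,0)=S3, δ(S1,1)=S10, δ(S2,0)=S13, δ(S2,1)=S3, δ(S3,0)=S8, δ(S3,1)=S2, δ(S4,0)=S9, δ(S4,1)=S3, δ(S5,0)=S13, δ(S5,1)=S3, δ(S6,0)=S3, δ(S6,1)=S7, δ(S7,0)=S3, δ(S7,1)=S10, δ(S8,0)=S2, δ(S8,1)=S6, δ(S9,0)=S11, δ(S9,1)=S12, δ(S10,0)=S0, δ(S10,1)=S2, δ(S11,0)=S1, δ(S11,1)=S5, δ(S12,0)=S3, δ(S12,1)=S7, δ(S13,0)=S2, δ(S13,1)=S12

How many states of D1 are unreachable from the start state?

No path from S11 leads to S4, S9; the other 12 states are all reachable.

2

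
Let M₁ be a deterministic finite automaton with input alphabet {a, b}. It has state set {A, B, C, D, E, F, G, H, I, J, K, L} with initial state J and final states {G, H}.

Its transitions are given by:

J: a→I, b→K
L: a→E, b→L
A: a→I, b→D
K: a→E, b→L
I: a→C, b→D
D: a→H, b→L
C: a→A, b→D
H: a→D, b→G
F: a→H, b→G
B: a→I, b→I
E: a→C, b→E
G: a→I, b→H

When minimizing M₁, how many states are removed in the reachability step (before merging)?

BFS from J reaches {A, C, D, E, G, H, I, J, K, L}; the 2 state(s) B, F are never visited.

2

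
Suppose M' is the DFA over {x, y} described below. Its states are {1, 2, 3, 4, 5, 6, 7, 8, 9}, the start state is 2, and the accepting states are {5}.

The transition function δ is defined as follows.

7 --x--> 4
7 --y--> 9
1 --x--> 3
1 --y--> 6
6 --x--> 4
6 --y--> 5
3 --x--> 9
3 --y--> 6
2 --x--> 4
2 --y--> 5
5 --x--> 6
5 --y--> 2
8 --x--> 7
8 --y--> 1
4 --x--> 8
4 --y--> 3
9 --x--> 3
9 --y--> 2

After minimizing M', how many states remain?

4

Start with accepting vs non-accepting: {5} | {1,2,3,4,6,7,8,9}.
On input y, block {1,2,3,4,6,7,8,9} splits into {1,3,4,7,8,9} and {2,6}.
Split {1,3,4,7,8,9} by δ(·,y) → {1,3,9} and {4,7,8}.
No further refinement is possible. Final partition (4 blocks): {5} | {1,3,9} | {2,6} | {4,7,8}.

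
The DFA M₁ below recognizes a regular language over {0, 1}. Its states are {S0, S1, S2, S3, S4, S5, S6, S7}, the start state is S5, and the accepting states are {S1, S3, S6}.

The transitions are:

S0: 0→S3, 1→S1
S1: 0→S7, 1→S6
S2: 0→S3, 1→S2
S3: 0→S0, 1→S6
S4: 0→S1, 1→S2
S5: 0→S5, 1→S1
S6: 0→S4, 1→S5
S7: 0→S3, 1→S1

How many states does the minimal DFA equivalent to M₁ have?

All states are reachable from the start state.
P0 = {S1,S3,S6} | {S0,S2,S4,S5,S7}.
Refine {S1,S3,S6} on symbol 1: members go to different blocks, giving {S1,S3} and {S6}.
Split {S0,S2,S4,S5,S7} by δ(·,0) → {S0,S2,S4,S7} and {S5}.
Split {S0,S2,S4,S7} by δ(·,1) → {S0,S7} and {S2,S4}.
The partition is now stable with 5 blocks: {S1,S3} | {S0,S7} | {S6} | {S5} | {S2,S4}.

5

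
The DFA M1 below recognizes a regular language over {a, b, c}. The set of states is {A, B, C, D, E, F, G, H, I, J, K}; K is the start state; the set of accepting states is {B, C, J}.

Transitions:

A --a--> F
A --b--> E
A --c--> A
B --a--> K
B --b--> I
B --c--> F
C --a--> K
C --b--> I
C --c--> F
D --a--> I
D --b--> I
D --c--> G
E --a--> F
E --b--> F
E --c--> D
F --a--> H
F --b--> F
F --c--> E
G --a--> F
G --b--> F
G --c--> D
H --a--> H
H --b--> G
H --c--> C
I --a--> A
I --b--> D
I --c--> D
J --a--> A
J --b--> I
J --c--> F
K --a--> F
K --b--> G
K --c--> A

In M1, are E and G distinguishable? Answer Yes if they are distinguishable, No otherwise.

No

Reachable states from the start: {A,C,D,E,F,G,H,I,K}. Unreachable: {B,J} — drop them.
Start with accepting vs non-accepting: {C} | {A,D,E,F,G,H,I,K}.
On input c, block {A,D,E,F,G,H,I,K} splits into {A,D,E,F,G,I,K} and {H}.
Split {A,D,E,F,G,I,K} by δ(·,a) → {A,D,E,G,I,K} and {F}.
Refine {A,D,E,G,I,K} on symbol a: members go to different blocks, giving {A,E,G,K} and {D,I}.
Refine {A,E,G,K} on symbol b: members go to different blocks, giving {A,K} and {E,G}.
Split {D,I} by δ(·,a) → {D} and {I}.
No further refinement is possible. Final partition (7 blocks): {C} | {A,K} | {H} | {F} | {D} | {E,G} | {I}.
E and G lie in the same block of the stable partition, so they are equivalent — no string distinguishes them.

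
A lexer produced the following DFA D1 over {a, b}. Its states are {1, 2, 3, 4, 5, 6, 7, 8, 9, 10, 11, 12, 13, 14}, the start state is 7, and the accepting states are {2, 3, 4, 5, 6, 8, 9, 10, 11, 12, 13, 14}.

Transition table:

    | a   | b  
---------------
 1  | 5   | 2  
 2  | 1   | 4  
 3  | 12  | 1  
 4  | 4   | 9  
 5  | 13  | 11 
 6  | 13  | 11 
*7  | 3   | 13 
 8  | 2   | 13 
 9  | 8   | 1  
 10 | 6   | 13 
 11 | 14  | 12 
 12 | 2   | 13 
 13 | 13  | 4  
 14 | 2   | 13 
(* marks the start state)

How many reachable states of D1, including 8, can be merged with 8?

First remove the unreachable states {6,10}; 12 states remain.
P0 = {2,3,4,5,8,9,11,12,13,14} | {1,7}.
Split {2,3,4,5,8,9,11,12,13,14} by δ(·,a) → {3,4,5,8,9,11,12,13,14} and {2}.
On input a, block {3,4,5,8,9,11,12,13,14} splits into {3,4,5,9,11,13} and {8,12,14}.
Refine {3,4,5,9,11,13} on symbol a: members go to different blocks, giving {3,9,11} and {4,5,13}.
On input b, block {3,9,11} splits into {3,9} and {11}.
On input a, block {1,7} splits into {1} and {7}.
Refine {4,5,13} on symbol b: members go to different blocks, giving {4} and {5} and {13}.
No further refinement is possible. Final partition (9 blocks): {3,9} | {1} | {2} | {8,12,14} | {4} | {11} | {7} | {5} | {13}.
The equivalence class containing 8 is {8,12,14}, of size 3.

3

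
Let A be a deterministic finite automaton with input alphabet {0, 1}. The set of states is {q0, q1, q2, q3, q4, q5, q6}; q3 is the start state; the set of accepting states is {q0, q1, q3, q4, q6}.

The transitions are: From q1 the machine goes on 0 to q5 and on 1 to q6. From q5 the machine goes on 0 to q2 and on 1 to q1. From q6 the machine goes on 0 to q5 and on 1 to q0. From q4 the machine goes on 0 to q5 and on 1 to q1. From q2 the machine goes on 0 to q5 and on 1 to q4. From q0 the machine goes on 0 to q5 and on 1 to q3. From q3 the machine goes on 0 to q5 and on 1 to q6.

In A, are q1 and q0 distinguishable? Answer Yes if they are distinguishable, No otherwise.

No

All states are reachable from the start state.
P0 = {q0,q1,q3,q4,q6} | {q2,q5}.
The partition is now stable with 2 blocks: {q0,q1,q3,q4,q6} | {q2,q5}.
q1 and q0 lie in the same block of the stable partition, so they are equivalent — no string distinguishes them.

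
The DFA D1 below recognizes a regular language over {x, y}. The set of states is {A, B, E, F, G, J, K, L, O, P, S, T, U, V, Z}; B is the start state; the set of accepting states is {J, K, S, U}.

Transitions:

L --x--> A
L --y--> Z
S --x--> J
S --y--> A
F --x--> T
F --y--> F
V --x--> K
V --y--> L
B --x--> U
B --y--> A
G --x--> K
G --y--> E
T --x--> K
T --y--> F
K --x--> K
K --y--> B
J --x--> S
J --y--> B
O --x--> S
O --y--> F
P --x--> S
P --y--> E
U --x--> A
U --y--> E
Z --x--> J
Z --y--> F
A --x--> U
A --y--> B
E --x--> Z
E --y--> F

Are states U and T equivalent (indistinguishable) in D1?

States {G,L,O,P,V} cannot be reached from the start state, so discard them.
Start with accepting vs non-accepting: {J,K,S,U} | {A,B,E,F,T,Z}.
On input x, block {J,K,S,U} splits into {J,K,S} and {U}.
Refine {A,B,E,F,T,Z} on symbol x: members go to different blocks, giving {E,F} and {A,B} and {T,Z}.
No further refinement is possible. Final partition (5 blocks): {J,K,S} | {E,F} | {U} | {A,B} | {T,Z}.
U and T end up in different blocks, so they are distinguishable. For instance, the string 'ε' is accepted from only U.

No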